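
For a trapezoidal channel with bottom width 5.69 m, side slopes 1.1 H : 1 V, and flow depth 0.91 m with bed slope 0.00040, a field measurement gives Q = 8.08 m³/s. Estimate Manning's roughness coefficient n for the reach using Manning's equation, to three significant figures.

0.0122

A = (b + z·y)·y = (5.69 + 1.1×0.91)×0.91 = 6.089 m²
P = b + 2y√(1+z²) = 5.69 + 2×0.91×√(1+1.1²) = 8.396 m
R = A/P = 6.089/8.396 = 0.7252 m
n = (1/Q)·A·R^(2/3)·S^(1/2) = (1/8.08) × 6.089 × 0.8072 × 0.02000 = 0.01217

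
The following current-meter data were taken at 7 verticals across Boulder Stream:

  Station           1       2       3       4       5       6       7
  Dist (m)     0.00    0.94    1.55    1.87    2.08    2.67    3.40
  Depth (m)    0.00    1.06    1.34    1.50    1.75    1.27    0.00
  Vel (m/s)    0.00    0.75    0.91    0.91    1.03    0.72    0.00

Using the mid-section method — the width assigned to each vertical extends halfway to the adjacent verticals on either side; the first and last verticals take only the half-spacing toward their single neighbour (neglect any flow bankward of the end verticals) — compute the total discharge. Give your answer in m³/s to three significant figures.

2.87 m³/s

w_2 = (1.55 − 0.00)/2 = 0.775 m; q_2 = 0.75 × 1.06 × 0.775 = 0.6161 m³/s
w_3 = (1.87 − 0.94)/2 = 0.465 m; q_3 = 0.91 × 1.34 × 0.465 = 0.5670 m³/s
w_4 = (2.08 − 1.55)/2 = 0.265 m; q_4 = 0.91 × 1.50 × 0.265 = 0.3617 m³/s
w_5 = (2.67 − 1.87)/2 = 0.4 m; q_5 = 1.03 × 1.75 × 0.4 = 0.7210 m³/s
w_6 = (3.40 − 2.08)/2 = 0.66 m; q_6 = 0.72 × 1.27 × 0.66 = 0.6035 m³/s
Stations 1, 7 contribute zero (depth or velocity is 0).
Q = Σ qᵢ = 2.869 m³/s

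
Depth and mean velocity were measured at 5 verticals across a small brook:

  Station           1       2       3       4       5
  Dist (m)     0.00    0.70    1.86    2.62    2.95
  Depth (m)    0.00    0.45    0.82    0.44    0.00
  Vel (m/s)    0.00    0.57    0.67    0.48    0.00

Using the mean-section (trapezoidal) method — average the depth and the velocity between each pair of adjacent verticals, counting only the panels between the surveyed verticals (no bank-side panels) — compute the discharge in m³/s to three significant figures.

0.794 m³/s

Panel 1-2: Δb = 0.7 m, d̄ = (0.00+0.45)/2 = 0.225, v̄ = (0.00+0.57)/2 = 0.285 → q = 0.7×0.225×0.285 = 0.04489 m³/s
Panel 2-3: Δb = 1.16 m, d̄ = (0.45+0.82)/2 = 0.635, v̄ = (0.57+0.67)/2 = 0.62 → q = 1.16×0.635×0.62 = 0.4567 m³/s
Panel 3-4: Δb = 0.76 m, d̄ = (0.82+0.44)/2 = 0.63, v̄ = (0.67+0.48)/2 = 0.575 → q = 0.76×0.63×0.575 = 0.2753 m³/s
Panel 4-5: Δb = 0.33 m, d̄ = (0.44+0.00)/2 = 0.22, v̄ = (0.48+0.00)/2 = 0.24 → q = 0.33×0.22×0.24 = 0.01742 m³/s
Q = Σ q = 0.7943 m³/s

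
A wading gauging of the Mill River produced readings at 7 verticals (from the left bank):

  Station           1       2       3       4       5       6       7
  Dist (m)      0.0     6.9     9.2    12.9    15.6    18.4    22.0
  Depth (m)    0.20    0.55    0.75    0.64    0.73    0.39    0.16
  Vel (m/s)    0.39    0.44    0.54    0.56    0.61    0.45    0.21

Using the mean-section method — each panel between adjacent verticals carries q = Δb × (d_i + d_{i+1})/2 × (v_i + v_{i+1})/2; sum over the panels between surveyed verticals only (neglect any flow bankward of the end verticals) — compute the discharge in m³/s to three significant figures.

Panel 1-2: Δb = 6.9 m, d̄ = (0.20+0.55)/2 = 0.375, v̄ = (0.39+0.44)/2 = 0.415 → q = 6.9×0.375×0.415 = 1.074 m³/s
Panel 2-3: Δb = 2.3 m, d̄ = (0.55+0.75)/2 = 0.65, v̄ = (0.44+0.54)/2 = 0.49 → q = 2.3×0.65×0.49 = 0.7326 m³/s
Panel 3-4: Δb = 3.7 m, d̄ = (0.75+0.64)/2 = 0.695, v̄ = (0.54+0.56)/2 = 0.55 → q = 3.7×0.695×0.55 = 1.414 m³/s
Panel 4-5: Δb = 2.7 m, d̄ = (0.64+0.73)/2 = 0.685, v̄ = (0.56+0.61)/2 = 0.585 → q = 2.7×0.685×0.585 = 1.082 m³/s
Panel 5-6: Δb = 2.8 m, d̄ = (0.73+0.39)/2 = 0.56, v̄ = (0.61+0.45)/2 = 0.53 → q = 2.8×0.56×0.53 = 0.8310 m³/s
Panel 6-7: Δb = 3.6 m, d̄ = (0.39+0.16)/2 = 0.275, v̄ = (0.45+0.21)/2 = 0.33 → q = 3.6×0.275×0.33 = 0.3267 m³/s
Q = Σ q = 5.460 m³/s

5.46 m³/s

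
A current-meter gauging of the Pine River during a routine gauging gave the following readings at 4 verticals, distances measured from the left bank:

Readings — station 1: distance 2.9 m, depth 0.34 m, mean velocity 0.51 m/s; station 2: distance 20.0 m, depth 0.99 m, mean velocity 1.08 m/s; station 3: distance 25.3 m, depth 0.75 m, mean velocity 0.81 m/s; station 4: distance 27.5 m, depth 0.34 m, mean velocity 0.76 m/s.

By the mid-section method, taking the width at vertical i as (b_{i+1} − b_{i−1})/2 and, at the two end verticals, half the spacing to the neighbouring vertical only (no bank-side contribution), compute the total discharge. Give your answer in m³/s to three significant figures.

16.0 m³/s

w_1 = (20.0 − 2.9)/2 = 8.55 m; q_1 = 0.51 × 0.34 × 8.55 = 1.483 m³/s
w_2 = (25.3 − 2.9)/2 = 11.2 m; q_2 = 1.08 × 0.99 × 11.2 = 11.98 m³/s
w_3 = (27.5 − 20.0)/2 = 3.75 m; q_3 = 0.81 × 0.75 × 3.75 = 2.278 m³/s
w_4 = (27.5 − 25.3)/2 = 1.1 m; q_4 = 0.76 × 0.34 × 1.1 = 0.2842 m³/s
Q = Σ qᵢ = 16.02 m³/s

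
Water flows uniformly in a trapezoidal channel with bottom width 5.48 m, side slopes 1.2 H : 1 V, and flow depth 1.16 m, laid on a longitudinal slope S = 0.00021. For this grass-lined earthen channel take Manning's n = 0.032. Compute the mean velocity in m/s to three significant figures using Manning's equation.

0.414 m/s

A = (b + z·y)·y = (5.48 + 1.2×1.16)×1.16 = 7.972 m²
P = b + 2y√(1+z²) = 5.48 + 2×1.16×√(1+1.2²) = 9.104 m
R = A/P = 7.972/9.104 = 0.8756 m
Q = (1/n)·A·R^(2/3)·S^(1/2) = (1/0.032) × 7.972 × 0.8756^(2/3) × 0.00021^(1/2) = 3.304 m³/s
V = Q/A = 3.304/7.972 = 0.4145 m/s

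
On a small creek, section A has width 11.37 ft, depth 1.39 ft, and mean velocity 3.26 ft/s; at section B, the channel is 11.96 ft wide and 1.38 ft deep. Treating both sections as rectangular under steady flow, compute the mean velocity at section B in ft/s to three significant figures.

3.12 ft/s

Q = A₁V₁ = (11.37×1.39) × 3.26 = 51.52 ft³/s
A₂ = 11.96 × 1.38 = 16.50 ft²
V₂ = Q/A₂ = 51.52/16.50 = 3.122 ft/s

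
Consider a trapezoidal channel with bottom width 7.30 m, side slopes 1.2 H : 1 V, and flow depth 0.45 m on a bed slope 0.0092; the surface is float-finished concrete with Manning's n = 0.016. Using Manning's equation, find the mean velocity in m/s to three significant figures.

3.28 m/s

A = (b + z·y)·y = (7.30 + 1.2×0.45)×0.45 = 3.528 m²
P = b + 2y√(1+z²) = 7.30 + 2×0.45×√(1+1.2²) = 8.706 m
R = A/P = 3.528/8.706 = 0.4052 m
Q = (1/n)·A·R^(2/3)·S^(1/2) = (1/0.016) × 3.528 × 0.4052^(2/3) × 0.0092^(1/2) = 11.58 m³/s
V = Q/A = 11.58/3.528 = 3.283 m/s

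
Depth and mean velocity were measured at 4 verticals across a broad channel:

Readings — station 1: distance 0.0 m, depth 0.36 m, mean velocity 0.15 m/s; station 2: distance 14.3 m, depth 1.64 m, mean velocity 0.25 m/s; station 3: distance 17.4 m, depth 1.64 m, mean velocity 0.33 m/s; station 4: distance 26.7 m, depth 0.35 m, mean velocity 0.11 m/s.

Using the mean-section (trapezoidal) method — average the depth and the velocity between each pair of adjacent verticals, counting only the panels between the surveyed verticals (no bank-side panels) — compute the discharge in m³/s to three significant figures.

6.37 m³/s

Panel 1-2: Δb = 14.3 m, d̄ = (0.36+1.64)/2 = 1, v̄ = (0.15+0.25)/2 = 0.2 → q = 14.3×1×0.2 = 2.860 m³/s
Panel 2-3: Δb = 3.1 m, d̄ = (1.64+1.64)/2 = 1.64, v̄ = (0.25+0.33)/2 = 0.29 → q = 3.1×1.64×0.29 = 1.474 m³/s
Panel 3-4: Δb = 9.3 m, d̄ = (1.64+0.35)/2 = 0.995, v̄ = (0.33+0.11)/2 = 0.22 → q = 9.3×0.995×0.22 = 2.036 m³/s
Q = Σ q = 6.370 m³/s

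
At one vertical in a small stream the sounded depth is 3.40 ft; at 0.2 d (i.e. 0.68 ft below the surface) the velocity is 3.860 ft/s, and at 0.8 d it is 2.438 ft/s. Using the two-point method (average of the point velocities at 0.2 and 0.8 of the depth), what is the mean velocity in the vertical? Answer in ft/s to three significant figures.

3.15 ft/s

v̄ = (3.860 + 2.438) / 2 = 3.149 ft/s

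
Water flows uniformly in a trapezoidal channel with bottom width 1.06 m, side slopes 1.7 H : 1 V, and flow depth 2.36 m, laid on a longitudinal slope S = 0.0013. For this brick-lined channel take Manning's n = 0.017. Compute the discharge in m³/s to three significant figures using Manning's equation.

A = (b + z·y)·y = (1.06 + 1.7×2.36)×2.36 = 11.97 m²
P = b + 2y√(1+z²) = 1.06 + 2×2.36×√(1+1.7²) = 10.37 m
R = A/P = 11.97/10.37 = 1.154 m
Q = (1/n)·A·R^(2/3)·S^(1/2) = (1/0.017) × 11.97 × 1.154^(2/3) × 0.0013^(1/2) = 27.94 m³/s

27.9 m³/s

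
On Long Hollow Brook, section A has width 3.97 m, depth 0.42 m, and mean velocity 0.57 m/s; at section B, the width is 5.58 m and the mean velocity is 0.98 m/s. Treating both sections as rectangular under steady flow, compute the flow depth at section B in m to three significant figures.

Q = A₁V₁ = (3.97×0.42) × 0.57 = 0.9504 m³/s
d₂ = Q/(b₂ V₂) = 0.9504/(5.58×0.98) = 0.1738 m

0.174 m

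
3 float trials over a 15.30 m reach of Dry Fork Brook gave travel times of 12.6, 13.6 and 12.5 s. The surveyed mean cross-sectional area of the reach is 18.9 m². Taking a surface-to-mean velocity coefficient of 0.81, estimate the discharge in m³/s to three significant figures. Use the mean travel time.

t̄ = (12.6 + 13.6 + 12.5) / 3 = 12.9 s
v_surface = L / t̄ = 15.30 / 12.9 = 1.186 m/s
v_mean = 0.81 × 1.186 = 0.9607 m/s
Q = A × v_mean = 18.9 × 0.9607 = 18.16 m³/s

18.2 m³/s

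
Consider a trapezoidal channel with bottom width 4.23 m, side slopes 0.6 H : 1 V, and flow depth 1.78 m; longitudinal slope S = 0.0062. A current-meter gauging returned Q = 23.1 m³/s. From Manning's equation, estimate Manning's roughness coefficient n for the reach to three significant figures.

A = (b + z·y)·y = (4.23 + 0.6×1.78)×1.78 = 9.430 m²
P = b + 2y√(1+z²) = 4.23 + 2×1.78×√(1+0.6²) = 8.382 m
R = A/P = 9.430/8.382 = 1.125 m
n = (1/Q)·A·R^(2/3)·S^(1/2) = (1/23.1) × 9.430 × 1.082 × 0.07874 = 0.03477

0.0348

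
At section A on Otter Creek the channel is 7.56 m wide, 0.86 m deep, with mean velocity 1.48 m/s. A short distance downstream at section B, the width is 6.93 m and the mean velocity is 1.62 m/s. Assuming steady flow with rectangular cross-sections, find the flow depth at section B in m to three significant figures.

0.857 m

Q = A₁V₁ = (7.56×0.86) × 1.48 = 9.622 m³/s
d₂ = Q/(b₂ V₂) = 9.622/(6.93×1.62) = 0.8571 m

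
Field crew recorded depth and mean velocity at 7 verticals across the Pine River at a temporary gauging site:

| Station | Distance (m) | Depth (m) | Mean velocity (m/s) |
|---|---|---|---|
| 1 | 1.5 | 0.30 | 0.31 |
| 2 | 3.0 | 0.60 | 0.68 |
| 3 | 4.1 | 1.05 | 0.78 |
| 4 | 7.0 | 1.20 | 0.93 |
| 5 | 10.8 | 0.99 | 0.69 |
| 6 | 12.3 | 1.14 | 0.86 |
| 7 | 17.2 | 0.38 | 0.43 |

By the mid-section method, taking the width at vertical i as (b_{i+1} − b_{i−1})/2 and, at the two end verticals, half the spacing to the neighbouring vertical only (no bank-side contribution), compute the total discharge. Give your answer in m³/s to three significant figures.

w_1 = (3.0 − 1.5)/2 = 0.75 m; q_1 = 0.31 × 0.30 × 0.75 = 0.06975 m³/s
w_2 = (4.1 − 1.5)/2 = 1.3 m; q_2 = 0.68 × 0.60 × 1.3 = 0.5304 m³/s
w_3 = (7.0 − 3.0)/2 = 2 m; q_3 = 0.78 × 1.05 × 2 = 1.638 m³/s
w_4 = (10.8 − 4.1)/2 = 3.35 m; q_4 = 0.93 × 1.20 × 3.35 = 3.739 m³/s
w_5 = (12.3 − 7.0)/2 = 2.65 m; q_5 = 0.69 × 0.99 × 2.65 = 1.810 m³/s
w_6 = (17.2 − 10.8)/2 = 3.2 m; q_6 = 0.86 × 1.14 × 3.2 = 3.137 m³/s
w_7 = (17.2 − 12.3)/2 = 2.45 m; q_7 = 0.43 × 0.38 × 2.45 = 0.4003 m³/s
Q = Σ qᵢ = 11.32 m³/s

11.3 m³/s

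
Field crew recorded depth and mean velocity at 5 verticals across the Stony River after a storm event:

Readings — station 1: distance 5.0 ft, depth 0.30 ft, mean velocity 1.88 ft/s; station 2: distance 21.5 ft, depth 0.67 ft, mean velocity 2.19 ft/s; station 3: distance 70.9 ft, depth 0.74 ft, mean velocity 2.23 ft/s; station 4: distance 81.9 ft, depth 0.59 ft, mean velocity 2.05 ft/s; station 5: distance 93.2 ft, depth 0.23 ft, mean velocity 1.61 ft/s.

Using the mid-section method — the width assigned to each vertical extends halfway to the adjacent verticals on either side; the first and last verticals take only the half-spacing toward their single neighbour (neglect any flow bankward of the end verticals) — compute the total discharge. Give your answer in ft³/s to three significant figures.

118 ft³/s

w_1 = (21.5 − 5.0)/2 = 8.25 ft; q_1 = 1.88 × 0.30 × 8.25 = 4.653 ft³/s
w_2 = (70.9 − 5.0)/2 = 32.95 ft; q_2 = 2.19 × 0.67 × 32.95 = 48.35 ft³/s
w_3 = (81.9 − 21.5)/2 = 30.2 ft; q_3 = 2.23 × 0.74 × 30.2 = 49.84 ft³/s
w_4 = (93.2 − 70.9)/2 = 11.15 ft; q_4 = 2.05 × 0.59 × 11.15 = 13.49 ft³/s
w_5 = (93.2 − 81.9)/2 = 5.65 ft; q_5 = 1.61 × 0.23 × 5.65 = 2.092 ft³/s
Q = Σ qᵢ = 118.4 ft³/s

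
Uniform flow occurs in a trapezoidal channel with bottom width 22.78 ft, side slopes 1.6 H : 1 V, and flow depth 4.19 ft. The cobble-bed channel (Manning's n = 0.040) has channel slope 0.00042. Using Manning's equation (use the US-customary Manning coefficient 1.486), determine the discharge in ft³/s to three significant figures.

204 ft³/s

A = (b + z·y)·y = (22.78 + 1.6×4.19)×4.19 = 123.5 ft²
P = b + 2y√(1+z²) = 22.78 + 2×4.19×√(1+1.6²) = 38.59 ft
R = A/P = 123.5/38.59 = 3.201 ft
Q = (1.486/n)·A·R^(2/3)·S^(1/2) = (1.486/0.040) × 123.5 × 3.201^(2/3) × 0.00042^(1/2) = 204.3 ft³/s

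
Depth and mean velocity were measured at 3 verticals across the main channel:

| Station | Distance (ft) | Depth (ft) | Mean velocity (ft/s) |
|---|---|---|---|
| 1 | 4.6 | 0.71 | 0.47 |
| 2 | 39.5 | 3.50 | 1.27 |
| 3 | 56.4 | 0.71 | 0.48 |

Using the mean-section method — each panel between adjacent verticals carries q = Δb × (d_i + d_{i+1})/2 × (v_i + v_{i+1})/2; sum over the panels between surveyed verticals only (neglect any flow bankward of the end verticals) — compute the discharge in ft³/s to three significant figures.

Panel 1-2: Δb = 34.9 ft, d̄ = (0.71+3.50)/2 = 2.105, v̄ = (0.47+1.27)/2 = 0.87 → q = 34.9×2.105×0.87 = 63.91 ft³/s
Panel 2-3: Δb = 16.9 ft, d̄ = (3.50+0.71)/2 = 2.105, v̄ = (1.27+0.48)/2 = 0.875 → q = 16.9×2.105×0.875 = 31.13 ft³/s
Q = Σ q = 95.04 ft³/s

95.0 ft³/s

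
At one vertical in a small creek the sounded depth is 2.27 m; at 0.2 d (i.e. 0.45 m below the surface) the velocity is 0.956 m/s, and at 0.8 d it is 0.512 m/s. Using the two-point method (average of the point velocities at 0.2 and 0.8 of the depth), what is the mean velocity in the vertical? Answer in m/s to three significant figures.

0.734 m/s

v̄ = (0.956 + 0.512) / 2 = 0.7340 m/s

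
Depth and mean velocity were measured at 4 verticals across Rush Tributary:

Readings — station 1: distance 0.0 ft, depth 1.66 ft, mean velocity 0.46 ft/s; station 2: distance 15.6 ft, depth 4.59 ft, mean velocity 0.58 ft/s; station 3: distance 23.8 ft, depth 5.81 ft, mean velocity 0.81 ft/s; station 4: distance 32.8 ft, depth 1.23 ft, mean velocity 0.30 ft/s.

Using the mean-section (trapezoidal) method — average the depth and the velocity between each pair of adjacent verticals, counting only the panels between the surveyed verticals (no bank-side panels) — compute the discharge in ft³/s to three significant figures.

72.6 ft³/s

Panel 1-2: Δb = 15.6 ft, d̄ = (1.66+4.59)/2 = 3.125, v̄ = (0.46+0.58)/2 = 0.52 → q = 15.6×3.125×0.52 = 25.35 ft³/s
Panel 2-3: Δb = 8.2 ft, d̄ = (4.59+5.81)/2 = 5.2, v̄ = (0.58+0.81)/2 = 0.695 → q = 8.2×5.2×0.695 = 29.63 ft³/s
Panel 3-4: Δb = 9 ft, d̄ = (5.81+1.23)/2 = 3.52, v̄ = (0.81+0.30)/2 = 0.555 → q = 9×3.52×0.555 = 17.58 ft³/s
Q = Σ q = 72.57 ft³/s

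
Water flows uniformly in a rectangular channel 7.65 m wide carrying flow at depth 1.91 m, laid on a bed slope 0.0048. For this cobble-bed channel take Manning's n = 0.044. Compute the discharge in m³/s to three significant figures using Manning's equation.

A = b·y = 7.65 × 1.91 = 14.61 m²
P = b + 2y = 7.65 + 2×1.91 = 11.47 m
R = A/P = 14.61/11.47 = 1.274 m
Q = (1/n)·A·R^(2/3)·S^(1/2) = (1/0.044) × 14.61 × 1.274^(2/3) × 0.0048^(1/2) = 27.04 m³/s

27.0 m³/s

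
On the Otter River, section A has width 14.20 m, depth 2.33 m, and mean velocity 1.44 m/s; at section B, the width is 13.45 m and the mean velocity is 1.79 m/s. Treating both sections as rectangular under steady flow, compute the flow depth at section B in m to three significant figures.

Q = A₁V₁ = (14.20×2.33) × 1.44 = 47.64 m³/s
d₂ = Q/(b₂ V₂) = 47.64/(13.45×1.79) = 1.979 m

1.98 m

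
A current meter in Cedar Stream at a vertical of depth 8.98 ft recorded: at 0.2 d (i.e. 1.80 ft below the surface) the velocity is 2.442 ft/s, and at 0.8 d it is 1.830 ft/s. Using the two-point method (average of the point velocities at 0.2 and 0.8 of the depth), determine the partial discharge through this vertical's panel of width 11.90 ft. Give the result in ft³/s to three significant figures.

v̄ = (2.442 + 1.830) / 2 = 2.136 ft/s
q = v̄ × d × w = 2.136 × 8.98 × 11.90 = 228.3 ft³/s

228 ft³/s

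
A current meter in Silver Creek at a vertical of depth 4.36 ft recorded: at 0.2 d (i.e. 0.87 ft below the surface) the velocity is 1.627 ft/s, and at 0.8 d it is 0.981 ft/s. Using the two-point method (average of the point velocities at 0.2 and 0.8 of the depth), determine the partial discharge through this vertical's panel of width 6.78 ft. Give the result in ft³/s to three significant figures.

v̄ = (1.627 + 0.981) / 2 = 1.304 ft/s
q = v̄ × d × w = 1.304 × 4.36 × 6.78 = 38.55 ft³/s

38.5 ft³/s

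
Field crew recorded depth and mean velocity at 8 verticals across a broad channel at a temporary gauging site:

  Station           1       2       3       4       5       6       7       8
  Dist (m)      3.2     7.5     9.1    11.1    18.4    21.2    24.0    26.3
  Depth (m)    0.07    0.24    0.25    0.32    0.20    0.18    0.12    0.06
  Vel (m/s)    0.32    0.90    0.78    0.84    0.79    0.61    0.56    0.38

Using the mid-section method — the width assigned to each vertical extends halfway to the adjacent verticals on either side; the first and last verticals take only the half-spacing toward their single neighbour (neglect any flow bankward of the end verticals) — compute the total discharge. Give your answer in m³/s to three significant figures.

3.59 m³/s

w_1 = (7.5 − 3.2)/2 = 2.15 m; q_1 = 0.32 × 0.07 × 2.15 = 0.04816 m³/s
w_2 = (9.1 − 3.2)/2 = 2.95 m; q_2 = 0.90 × 0.24 × 2.95 = 0.6372 m³/s
w_3 = (11.1 − 7.5)/2 = 1.8 m; q_3 = 0.78 × 0.25 × 1.8 = 0.3510 m³/s
w_4 = (18.4 − 9.1)/2 = 4.65 m; q_4 = 0.84 × 0.32 × 4.65 = 1.250 m³/s
w_5 = (21.2 − 11.1)/2 = 5.05 m; q_5 = 0.79 × 0.20 × 5.05 = 0.7979 m³/s
w_6 = (24.0 − 18.4)/2 = 2.8 m; q_6 = 0.61 × 0.18 × 2.8 = 0.3074 m³/s
w_7 = (26.3 − 21.2)/2 = 2.55 m; q_7 = 0.56 × 0.12 × 2.55 = 0.1714 m³/s
w_8 = (26.3 − 24.0)/2 = 1.15 m; q_8 = 0.38 × 0.06 × 1.15 = 0.02622 m³/s
Q = Σ qᵢ = 3.589 m³/s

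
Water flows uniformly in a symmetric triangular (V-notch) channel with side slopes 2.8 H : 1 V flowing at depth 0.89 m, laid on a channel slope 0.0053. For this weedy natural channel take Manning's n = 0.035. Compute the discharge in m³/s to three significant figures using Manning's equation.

A = z·y² = 2.8×0.89² = 2.218 m²
P = 2y√(1+z²) = 2×0.89×√(1+2.8²) = 5.292 m
R = A/P = 2.218/5.292 = 0.4191 m
Q = (1/n)·A·R^(2/3)·S^(1/2) = (1/0.035) × 2.218 × 0.4191^(2/3) × 0.0053^(1/2) = 2.583 m³/s

2.58 m³/s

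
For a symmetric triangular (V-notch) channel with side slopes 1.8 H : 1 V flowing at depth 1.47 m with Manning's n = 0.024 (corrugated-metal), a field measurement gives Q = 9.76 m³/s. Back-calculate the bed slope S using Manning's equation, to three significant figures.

A = z·y² = 1.8×1.47² = 3.890 m²
P = 2y√(1+z²) = 2×1.47×√(1+1.8²) = 6.054 m
R = A/P = 3.890/6.054 = 0.6425 m
S = (Q·n / (1·A·R^(2/3)))² = (9.76×0.024 / (1×3.890×0.7446))² = 0.006541

0.00654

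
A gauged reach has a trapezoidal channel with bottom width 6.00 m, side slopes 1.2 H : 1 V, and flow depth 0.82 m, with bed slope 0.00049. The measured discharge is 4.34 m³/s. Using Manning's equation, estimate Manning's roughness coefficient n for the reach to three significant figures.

0.0223

A = (b + z·y)·y = (6.00 + 1.2×0.82)×0.82 = 5.727 m²
P = b + 2y√(1+z²) = 6.00 + 2×0.82×√(1+1.2²) = 8.562 m
R = A/P = 5.727/8.562 = 0.6689 m
n = (1/Q)·A·R^(2/3)·S^(1/2) = (1/4.34) × 5.727 × 0.7648 × 0.02214 = 0.02234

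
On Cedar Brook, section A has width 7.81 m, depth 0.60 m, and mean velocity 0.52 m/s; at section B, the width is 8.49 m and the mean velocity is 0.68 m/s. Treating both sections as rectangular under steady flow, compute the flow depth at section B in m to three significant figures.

0.422 m

Q = A₁V₁ = (7.81×0.60) × 0.52 = 2.437 m³/s
d₂ = Q/(b₂ V₂) = 2.437/(8.49×0.68) = 0.4221 m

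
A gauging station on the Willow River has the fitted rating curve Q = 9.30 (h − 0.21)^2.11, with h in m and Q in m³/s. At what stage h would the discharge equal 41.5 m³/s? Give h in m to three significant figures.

2.24 m

h − h₀ = (Q/C)^(1/b) = (41.5/9.30)^(1/2.11) = 2.032 m
h = 0.21 + 2.032 = 2.242 m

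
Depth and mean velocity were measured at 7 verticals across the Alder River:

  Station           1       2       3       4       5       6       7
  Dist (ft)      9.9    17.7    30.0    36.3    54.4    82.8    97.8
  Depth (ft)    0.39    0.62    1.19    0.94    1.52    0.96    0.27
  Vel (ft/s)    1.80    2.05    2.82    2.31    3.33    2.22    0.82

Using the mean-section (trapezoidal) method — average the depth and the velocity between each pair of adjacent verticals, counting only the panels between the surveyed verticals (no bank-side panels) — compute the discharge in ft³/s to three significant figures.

226 ft³/s

Panel 1-2: Δb = 7.8 ft, d̄ = (0.39+0.62)/2 = 0.505, v̄ = (1.80+2.05)/2 = 1.925 → q = 7.8×0.505×1.925 = 7.583 ft³/s
Panel 2-3: Δb = 12.3 ft, d̄ = (0.62+1.19)/2 = 0.905, v̄ = (2.05+2.82)/2 = 2.435 → q = 12.3×0.905×2.435 = 27.11 ft³/s
Panel 3-4: Δb = 6.3 ft, d̄ = (1.19+0.94)/2 = 1.065, v̄ = (2.82+2.31)/2 = 2.565 → q = 6.3×1.065×2.565 = 17.21 ft³/s
Panel 4-5: Δb = 18.1 ft, d̄ = (0.94+1.52)/2 = 1.23, v̄ = (2.31+3.33)/2 = 2.82 → q = 18.1×1.23×2.82 = 62.78 ft³/s
Panel 5-6: Δb = 28.4 ft, d̄ = (1.52+0.96)/2 = 1.24, v̄ = (3.33+2.22)/2 = 2.775 → q = 28.4×1.24×2.775 = 97.72 ft³/s
Panel 6-7: Δb = 15 ft, d̄ = (0.96+0.27)/2 = 0.615, v̄ = (2.22+0.82)/2 = 1.52 → q = 15×0.615×1.52 = 14.02 ft³/s
Q = Σ q = 226.4 ft³/s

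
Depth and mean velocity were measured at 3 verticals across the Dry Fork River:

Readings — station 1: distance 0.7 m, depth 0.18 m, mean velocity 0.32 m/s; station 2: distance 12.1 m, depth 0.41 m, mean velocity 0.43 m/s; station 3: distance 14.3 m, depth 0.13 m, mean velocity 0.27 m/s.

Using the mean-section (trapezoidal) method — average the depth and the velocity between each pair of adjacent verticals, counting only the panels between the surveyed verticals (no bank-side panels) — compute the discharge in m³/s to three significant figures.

1.47 m³/s

Panel 1-2: Δb = 11.4 m, d̄ = (0.18+0.41)/2 = 0.295, v̄ = (0.32+0.43)/2 = 0.375 → q = 11.4×0.295×0.375 = 1.261 m³/s
Panel 2-3: Δb = 2.2 m, d̄ = (0.41+0.13)/2 = 0.27, v̄ = (0.43+0.27)/2 = 0.35 → q = 2.2×0.27×0.35 = 0.2079 m³/s
Q = Σ q = 1.469 m³/s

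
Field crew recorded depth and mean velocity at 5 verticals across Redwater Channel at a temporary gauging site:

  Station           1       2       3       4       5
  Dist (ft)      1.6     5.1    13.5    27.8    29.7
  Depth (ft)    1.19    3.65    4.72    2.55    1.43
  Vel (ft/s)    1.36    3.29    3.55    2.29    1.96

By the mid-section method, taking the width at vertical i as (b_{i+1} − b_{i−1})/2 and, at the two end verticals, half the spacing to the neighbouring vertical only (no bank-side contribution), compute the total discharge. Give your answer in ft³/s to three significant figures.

314 ft³/s

w_1 = (5.1 − 1.6)/2 = 1.75 ft; q_1 = 1.36 × 1.19 × 1.75 = 2.832 ft³/s
w_2 = (13.5 − 1.6)/2 = 5.95 ft; q_2 = 3.29 × 3.65 × 5.95 = 71.45 ft³/s
w_3 = (27.8 − 5.1)/2 = 11.35 ft; q_3 = 3.55 × 4.72 × 11.35 = 190.2 ft³/s
w_4 = (29.7 − 13.5)/2 = 8.1 ft; q_4 = 2.29 × 2.55 × 8.1 = 47.30 ft³/s
w_5 = (29.7 − 27.8)/2 = 0.95 ft; q_5 = 1.96 × 1.43 × 0.95 = 2.663 ft³/s
Q = Σ qᵢ = 314.4 ft³/s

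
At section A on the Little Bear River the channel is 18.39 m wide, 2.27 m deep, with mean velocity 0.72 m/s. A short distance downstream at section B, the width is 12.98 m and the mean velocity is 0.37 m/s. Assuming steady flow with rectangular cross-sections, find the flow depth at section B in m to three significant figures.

Q = A₁V₁ = (18.39×2.27) × 0.72 = 30.06 m³/s
d₂ = Q/(b₂ V₂) = 30.06/(12.98×0.37) = 6.258 m

6.26 m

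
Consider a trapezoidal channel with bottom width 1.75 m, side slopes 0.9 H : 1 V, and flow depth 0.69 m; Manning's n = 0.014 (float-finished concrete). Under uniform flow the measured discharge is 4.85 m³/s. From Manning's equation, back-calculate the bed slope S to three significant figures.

0.00494

A = (b + z·y)·y = (1.75 + 0.9×0.69)×0.69 = 1.636 m²
P = b + 2y√(1+z²) = 1.75 + 2×0.69×√(1+0.9²) = 3.607 m
R = A/P = 1.636/3.607 = 0.4536 m
S = (Q·n / (1·A·R^(2/3)))² = (4.85×0.014 / (1×1.636×0.5904))² = 0.004942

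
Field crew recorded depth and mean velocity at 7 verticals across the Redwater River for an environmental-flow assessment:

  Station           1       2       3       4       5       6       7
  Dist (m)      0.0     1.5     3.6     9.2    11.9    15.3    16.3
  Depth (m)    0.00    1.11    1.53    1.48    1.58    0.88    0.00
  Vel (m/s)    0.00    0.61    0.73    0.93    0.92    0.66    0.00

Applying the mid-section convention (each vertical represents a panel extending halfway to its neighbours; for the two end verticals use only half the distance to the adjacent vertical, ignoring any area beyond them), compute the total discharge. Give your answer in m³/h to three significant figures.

61000 m³/h

w_2 = (3.6 − 0.0)/2 = 1.8 m; q_2 = 0.61 × 1.11 × 1.8 = 1.219 m³/s
w_3 = (9.2 − 1.5)/2 = 3.85 m; q_3 = 0.73 × 1.53 × 3.85 = 4.300 m³/s
w_4 = (11.9 − 3.6)/2 = 4.15 m; q_4 = 0.93 × 1.48 × 4.15 = 5.712 m³/s
w_5 = (15.3 − 9.2)/2 = 3.05 m; q_5 = 0.92 × 1.58 × 3.05 = 4.433 m³/s
w_6 = (16.3 − 11.9)/2 = 2.2 m; q_6 = 0.66 × 0.88 × 2.2 = 1.278 m³/s
Stations 1, 7 contribute zero (depth or velocity is 0).
Q = Σ qᵢ = 16.94 m³/s
= 16.94 × 3600 = 60990 m³/h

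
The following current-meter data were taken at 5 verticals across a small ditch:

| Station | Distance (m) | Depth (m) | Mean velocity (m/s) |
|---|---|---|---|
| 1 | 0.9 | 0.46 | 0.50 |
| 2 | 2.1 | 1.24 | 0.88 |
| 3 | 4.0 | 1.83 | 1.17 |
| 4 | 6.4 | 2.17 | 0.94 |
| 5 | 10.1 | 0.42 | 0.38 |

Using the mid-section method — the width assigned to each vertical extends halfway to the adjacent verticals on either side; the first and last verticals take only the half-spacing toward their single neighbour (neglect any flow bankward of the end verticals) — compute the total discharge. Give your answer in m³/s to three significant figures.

w_1 = (2.1 − 0.9)/2 = 0.6 m; q_1 = 0.50 × 0.46 × 0.6 = 0.1380 m³/s
w_2 = (4.0 − 0.9)/2 = 1.55 m; q_2 = 0.88 × 1.24 × 1.55 = 1.691 m³/s
w_3 = (6.4 − 2.1)/2 = 2.15 m; q_3 = 1.17 × 1.83 × 2.15 = 4.603 m³/s
w_4 = (10.1 − 4.0)/2 = 3.05 m; q_4 = 0.94 × 2.17 × 3.05 = 6.221 m³/s
w_5 = (10.1 − 6.4)/2 = 1.85 m; q_5 = 0.38 × 0.42 × 1.85 = 0.2953 m³/s
Q = Σ qᵢ = 12.95 m³/s

12.9 m³/s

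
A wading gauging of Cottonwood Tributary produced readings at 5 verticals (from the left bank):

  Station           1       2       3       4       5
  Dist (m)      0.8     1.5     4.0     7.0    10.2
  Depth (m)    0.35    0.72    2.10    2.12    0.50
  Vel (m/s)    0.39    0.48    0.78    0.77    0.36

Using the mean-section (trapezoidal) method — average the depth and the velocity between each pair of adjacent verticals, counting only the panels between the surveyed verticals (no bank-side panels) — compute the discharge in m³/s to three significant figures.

Panel 1-2: Δb = 0.7 m, d̄ = (0.35+0.72)/2 = 0.535, v̄ = (0.39+0.48)/2 = 0.435 → q = 0.7×0.535×0.435 = 0.1629 m³/s
Panel 2-3: Δb = 2.5 m, d̄ = (0.72+2.10)/2 = 1.41, v̄ = (0.48+0.78)/2 = 0.63 → q = 2.5×1.41×0.63 = 2.221 m³/s
Panel 3-4: Δb = 3 m, d̄ = (2.10+2.12)/2 = 2.11, v̄ = (0.78+0.77)/2 = 0.775 → q = 3×2.11×0.775 = 4.906 m³/s
Panel 4-5: Δb = 3.2 m, d̄ = (2.12+0.50)/2 = 1.31, v̄ = (0.77+0.36)/2 = 0.565 → q = 3.2×1.31×0.565 = 2.368 m³/s
Q = Σ q = 9.658 m³/s

9.66 m³/s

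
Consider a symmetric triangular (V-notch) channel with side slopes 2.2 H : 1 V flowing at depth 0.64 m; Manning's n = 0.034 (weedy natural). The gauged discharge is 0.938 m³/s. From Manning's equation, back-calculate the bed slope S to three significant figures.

A = z·y² = 2.2×0.64² = 0.9011 m²
P = 2y√(1+z²) = 2×0.64×√(1+2.2²) = 3.093 m
R = A/P = 0.9011/3.093 = 0.2913 m
S = (Q·n / (1·A·R^(2/3)))² = (0.938×0.034 / (1×0.9011×0.4395))² = 0.006486

0.00649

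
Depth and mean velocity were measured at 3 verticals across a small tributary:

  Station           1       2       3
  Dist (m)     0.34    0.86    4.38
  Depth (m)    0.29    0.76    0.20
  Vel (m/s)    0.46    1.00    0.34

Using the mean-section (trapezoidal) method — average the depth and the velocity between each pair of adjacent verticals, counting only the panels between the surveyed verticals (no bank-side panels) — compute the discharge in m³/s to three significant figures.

1.33 m³/s

Panel 1-2: Δb = 0.52 m, d̄ = (0.29+0.76)/2 = 0.525, v̄ = (0.46+1.00)/2 = 0.73 → q = 0.52×0.525×0.73 = 0.1993 m³/s
Panel 2-3: Δb = 3.52 m, d̄ = (0.76+0.20)/2 = 0.48, v̄ = (1.00+0.34)/2 = 0.67 → q = 3.52×0.48×0.67 = 1.132 m³/s
Q = Σ q = 1.331 m³/s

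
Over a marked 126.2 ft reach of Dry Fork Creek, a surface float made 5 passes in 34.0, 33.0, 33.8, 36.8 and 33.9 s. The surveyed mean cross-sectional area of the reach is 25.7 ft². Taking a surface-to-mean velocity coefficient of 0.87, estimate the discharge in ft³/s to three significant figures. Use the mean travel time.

t̄ = (34.0 + 33.0 + 33.8 + 36.8 + 33.9) / 5 = 34.3 s
v_surface = L / t̄ = 126.2 / 34.3 = 3.679 ft/s
v_mean = 0.87 × 3.679 = 3.201 ft/s
Q = A × v_mean = 25.7 × 3.201 = 82.27 ft³/s

82.3 ft³/s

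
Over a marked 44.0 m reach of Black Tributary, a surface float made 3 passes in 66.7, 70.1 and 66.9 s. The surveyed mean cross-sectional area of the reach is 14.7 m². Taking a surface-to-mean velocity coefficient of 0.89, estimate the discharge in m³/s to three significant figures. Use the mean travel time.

8.48 m³/s

t̄ = (66.7 + 70.1 + 66.9) / 3 = 67.9 s
v_surface = L / t̄ = 44.0 / 67.9 = 0.6480 m/s
v_mean = 0.89 × 0.6480 = 0.5767 m/s
Q = A × v_mean = 14.7 × 0.5767 = 8.478 m³/s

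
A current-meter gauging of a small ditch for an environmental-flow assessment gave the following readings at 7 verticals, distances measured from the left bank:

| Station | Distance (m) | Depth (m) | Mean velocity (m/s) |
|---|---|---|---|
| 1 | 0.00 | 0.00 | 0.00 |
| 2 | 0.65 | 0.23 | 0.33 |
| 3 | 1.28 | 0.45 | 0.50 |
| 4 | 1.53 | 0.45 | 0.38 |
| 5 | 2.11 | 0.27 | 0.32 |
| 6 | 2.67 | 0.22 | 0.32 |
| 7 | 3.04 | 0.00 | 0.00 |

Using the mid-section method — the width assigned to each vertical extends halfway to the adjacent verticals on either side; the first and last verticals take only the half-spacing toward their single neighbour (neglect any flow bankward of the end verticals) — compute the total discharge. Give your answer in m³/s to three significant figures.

0.301 m³/s

w_2 = (1.28 − 0.00)/2 = 0.64 m; q_2 = 0.33 × 0.23 × 0.64 = 0.04858 m³/s
w_3 = (1.53 − 0.65)/2 = 0.44 m; q_3 = 0.50 × 0.45 × 0.44 = 0.09900 m³/s
w_4 = (2.11 − 1.28)/2 = 0.415 m; q_4 = 0.38 × 0.45 × 0.415 = 0.07097 m³/s
w_5 = (2.67 − 1.53)/2 = 0.57 m; q_5 = 0.32 × 0.27 × 0.57 = 0.04925 m³/s
w_6 = (3.04 − 2.11)/2 = 0.465 m; q_6 = 0.32 × 0.22 × 0.465 = 0.03274 m³/s
Stations 1, 7 contribute zero (depth or velocity is 0).
Q = Σ qᵢ = 0.3005 m³/s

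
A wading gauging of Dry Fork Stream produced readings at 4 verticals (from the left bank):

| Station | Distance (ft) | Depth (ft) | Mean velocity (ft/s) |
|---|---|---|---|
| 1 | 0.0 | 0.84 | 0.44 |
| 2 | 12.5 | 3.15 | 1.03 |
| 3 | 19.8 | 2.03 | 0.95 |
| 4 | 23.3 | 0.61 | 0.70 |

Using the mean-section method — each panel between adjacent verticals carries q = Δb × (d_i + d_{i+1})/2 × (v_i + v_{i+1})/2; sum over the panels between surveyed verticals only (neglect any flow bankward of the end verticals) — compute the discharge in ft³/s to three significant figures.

Panel 1-2: Δb = 12.5 ft, d̄ = (0.84+3.15)/2 = 1.995, v̄ = (0.44+1.03)/2 = 0.735 → q = 12.5×1.995×0.735 = 18.33 ft³/s
Panel 2-3: Δb = 7.3 ft, d̄ = (3.15+2.03)/2 = 2.59, v̄ = (1.03+0.95)/2 = 0.99 → q = 7.3×2.59×0.99 = 18.72 ft³/s
Panel 3-4: Δb = 3.5 ft, d̄ = (2.03+0.61)/2 = 1.32, v̄ = (0.95+0.70)/2 = 0.825 → q = 3.5×1.32×0.825 = 3.812 ft³/s
Q = Σ q = 40.86 ft³/s

40.9 ft³/s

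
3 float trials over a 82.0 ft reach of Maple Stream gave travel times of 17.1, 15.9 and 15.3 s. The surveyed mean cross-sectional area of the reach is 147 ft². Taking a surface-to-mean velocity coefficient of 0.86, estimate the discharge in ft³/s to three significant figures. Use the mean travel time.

t̄ = (17.1 + 15.9 + 15.3) / 3 = 16.1 s
v_surface = L / t̄ = 82.0 / 16.1 = 5.093 ft/s
v_mean = 0.86 × 5.093 = 4.380 ft/s
Q = A × v_mean = 147 × 4.380 = 643.9 ft³/s

644 ft³/s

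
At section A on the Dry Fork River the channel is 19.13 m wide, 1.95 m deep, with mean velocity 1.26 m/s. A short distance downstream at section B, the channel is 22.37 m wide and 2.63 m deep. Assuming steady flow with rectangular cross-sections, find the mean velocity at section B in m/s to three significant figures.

Q = A₁V₁ = (19.13×1.95) × 1.26 = 47.00 m³/s
A₂ = 22.37 × 2.63 = 58.83 m²
V₂ = Q/A₂ = 47.00/58.83 = 0.7989 m/s

0.799 m/s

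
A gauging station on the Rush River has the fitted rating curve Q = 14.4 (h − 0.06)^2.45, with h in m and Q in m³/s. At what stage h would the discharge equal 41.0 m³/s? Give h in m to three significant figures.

h − h₀ = (Q/C)^(1/b) = (41.0/14.4)^(1/2.45) = 1.533 m
h = 0.06 + 1.533 = 1.593 m

1.59 m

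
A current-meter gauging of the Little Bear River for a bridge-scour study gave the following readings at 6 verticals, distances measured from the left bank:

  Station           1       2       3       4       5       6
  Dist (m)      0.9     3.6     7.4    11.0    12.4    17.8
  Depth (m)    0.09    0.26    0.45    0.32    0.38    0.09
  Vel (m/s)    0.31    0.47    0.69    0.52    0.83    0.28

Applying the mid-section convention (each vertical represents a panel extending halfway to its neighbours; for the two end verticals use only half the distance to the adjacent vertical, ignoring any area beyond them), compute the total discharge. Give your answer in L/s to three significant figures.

3140 L/s

w_1 = (3.6 − 0.9)/2 = 1.35 m; q_1 = 0.31 × 0.09 × 1.35 = 0.03767 m³/s
w_2 = (7.4 − 0.9)/2 = 3.25 m; q_2 = 0.47 × 0.26 × 3.25 = 0.3972 m³/s
w_3 = (11.0 − 3.6)/2 = 3.7 m; q_3 = 0.69 × 0.45 × 3.7 = 1.149 m³/s
w_4 = (12.4 − 7.4)/2 = 2.5 m; q_4 = 0.52 × 0.32 × 2.5 = 0.4160 m³/s
w_5 = (17.8 − 11.0)/2 = 3.4 m; q_5 = 0.83 × 0.38 × 3.4 = 1.072 m³/s
w_6 = (17.8 − 12.4)/2 = 2.7 m; q_6 = 0.28 × 0.09 × 2.7 = 0.06804 m³/s
Q = Σ qᵢ = 3.140 m³/s
= 3.140 × 1000 = 3140 L/s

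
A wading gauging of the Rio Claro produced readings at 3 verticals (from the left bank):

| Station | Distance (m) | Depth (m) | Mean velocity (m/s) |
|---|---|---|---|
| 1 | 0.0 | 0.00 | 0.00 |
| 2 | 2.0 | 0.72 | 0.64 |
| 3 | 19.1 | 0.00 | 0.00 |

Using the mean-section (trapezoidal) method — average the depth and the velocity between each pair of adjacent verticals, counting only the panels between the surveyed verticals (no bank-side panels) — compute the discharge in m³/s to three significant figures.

Panel 1-2: Δb = 2 m, d̄ = (0.00+0.72)/2 = 0.36, v̄ = (0.00+0.64)/2 = 0.32 → q = 2×0.36×0.32 = 0.2304 m³/s
Panel 2-3: Δb = 17.1 m, d̄ = (0.72+0.00)/2 = 0.36, v̄ = (0.64+0.00)/2 = 0.32 → q = 17.1×0.36×0.32 = 1.970 m³/s
Q = Σ q = 2.200 m³/s

2.20 m³/s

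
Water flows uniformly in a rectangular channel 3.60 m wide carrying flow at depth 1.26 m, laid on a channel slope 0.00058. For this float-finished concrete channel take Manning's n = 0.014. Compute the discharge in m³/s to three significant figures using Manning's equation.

6.39 m³/s

A = b·y = 3.60 × 1.26 = 4.536 m²
P = b + 2y = 3.60 + 2×1.26 = 6.120 m
R = A/P = 4.536/6.120 = 0.7412 m
Q = (1/n)·A·R^(2/3)·S^(1/2) = (1/0.014) × 4.536 × 0.7412^(2/3) × 0.00058^(1/2) = 6.391 m³/s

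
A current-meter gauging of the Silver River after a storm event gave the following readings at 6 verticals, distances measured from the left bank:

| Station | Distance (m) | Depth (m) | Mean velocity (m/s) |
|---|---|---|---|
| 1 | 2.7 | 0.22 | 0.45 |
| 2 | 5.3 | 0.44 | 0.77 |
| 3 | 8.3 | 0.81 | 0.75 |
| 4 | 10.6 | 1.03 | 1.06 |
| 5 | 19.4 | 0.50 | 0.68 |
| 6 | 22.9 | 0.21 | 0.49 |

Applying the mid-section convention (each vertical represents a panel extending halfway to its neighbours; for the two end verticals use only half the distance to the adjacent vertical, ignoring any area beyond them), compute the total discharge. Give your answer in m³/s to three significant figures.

w_1 = (5.3 − 2.7)/2 = 1.3 m; q_1 = 0.45 × 0.22 × 1.3 = 0.1287 m³/s
w_2 = (8.3 − 2.7)/2 = 2.8 m; q_2 = 0.77 × 0.44 × 2.8 = 0.9486 m³/s
w_3 = (10.6 − 5.3)/2 = 2.65 m; q_3 = 0.75 × 0.81 × 2.65 = 1.610 m³/s
w_4 = (19.4 − 8.3)/2 = 5.55 m; q_4 = 1.06 × 1.03 × 5.55 = 6.059 m³/s
w_5 = (22.9 − 10.6)/2 = 6.15 m; q_5 = 0.68 × 0.50 × 6.15 = 2.091 m³/s
w_6 = (22.9 − 19.4)/2 = 1.75 m; q_6 = 0.49 × 0.21 × 1.75 = 0.1801 m³/s
Q = Σ qᵢ = 11.02 m³/s

11.0 m³/s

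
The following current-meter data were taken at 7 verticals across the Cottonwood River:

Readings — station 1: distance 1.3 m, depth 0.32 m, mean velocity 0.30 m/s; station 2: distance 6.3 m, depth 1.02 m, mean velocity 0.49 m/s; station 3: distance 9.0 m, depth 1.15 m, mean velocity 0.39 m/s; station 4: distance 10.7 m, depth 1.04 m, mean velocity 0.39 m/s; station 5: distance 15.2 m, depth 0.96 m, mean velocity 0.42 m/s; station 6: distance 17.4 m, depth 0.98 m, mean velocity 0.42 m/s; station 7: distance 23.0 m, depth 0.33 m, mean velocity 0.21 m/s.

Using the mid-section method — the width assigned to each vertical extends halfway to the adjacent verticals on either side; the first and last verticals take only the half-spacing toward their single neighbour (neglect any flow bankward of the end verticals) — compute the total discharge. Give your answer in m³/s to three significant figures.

7.56 m³/s

w_1 = (6.3 − 1.3)/2 = 2.5 m; q_1 = 0.30 × 0.32 × 2.5 = 0.2400 m³/s
w_2 = (9.0 − 1.3)/2 = 3.85 m; q_2 = 0.49 × 1.02 × 3.85 = 1.924 m³/s
w_3 = (10.7 − 6.3)/2 = 2.2 m; q_3 = 0.39 × 1.15 × 2.2 = 0.9867 m³/s
w_4 = (15.2 − 9.0)/2 = 3.1 m; q_4 = 0.39 × 1.04 × 3.1 = 1.257 m³/s
w_5 = (17.4 − 10.7)/2 = 3.35 m; q_5 = 0.42 × 0.96 × 3.35 = 1.351 m³/s
w_6 = (23.0 − 15.2)/2 = 3.9 m; q_6 = 0.42 × 0.98 × 3.9 = 1.605 m³/s
w_7 = (23.0 − 17.4)/2 = 2.8 m; q_7 = 0.21 × 0.33 × 2.8 = 0.1940 m³/s
Q = Σ qᵢ = 7.558 m³/s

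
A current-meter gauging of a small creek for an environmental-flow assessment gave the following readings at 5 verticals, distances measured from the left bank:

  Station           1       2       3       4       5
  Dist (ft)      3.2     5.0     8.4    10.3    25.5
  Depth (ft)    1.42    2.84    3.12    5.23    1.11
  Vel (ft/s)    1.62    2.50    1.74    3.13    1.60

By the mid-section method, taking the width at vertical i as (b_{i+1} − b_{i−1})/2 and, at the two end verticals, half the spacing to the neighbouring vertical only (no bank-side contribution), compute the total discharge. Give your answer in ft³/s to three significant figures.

188 ft³/s

w_1 = (5.0 − 3.2)/2 = 0.9 ft; q_1 = 1.62 × 1.42 × 0.9 = 2.070 ft³/s
w_2 = (8.4 − 3.2)/2 = 2.6 ft; q_2 = 2.50 × 2.84 × 2.6 = 18.46 ft³/s
w_3 = (10.3 − 5.0)/2 = 2.65 ft; q_3 = 1.74 × 3.12 × 2.65 = 14.39 ft³/s
w_4 = (25.5 − 8.4)/2 = 8.55 ft; q_4 = 3.13 × 5.23 × 8.55 = 140.0 ft³/s
w_5 = (25.5 − 10.3)/2 = 7.6 ft; q_5 = 1.60 × 1.11 × 7.6 = 13.50 ft³/s
Q = Σ qᵢ = 188.4 ft³/s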